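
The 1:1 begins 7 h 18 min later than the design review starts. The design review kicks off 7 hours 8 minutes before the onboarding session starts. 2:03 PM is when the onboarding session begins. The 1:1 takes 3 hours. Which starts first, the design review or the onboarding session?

the design review

The design review starts at 2:03 PM − 428 min = 6:55 AM.
The design review starts at 6:55 AM and the onboarding session starts at 2:03 PM, so the design review is first.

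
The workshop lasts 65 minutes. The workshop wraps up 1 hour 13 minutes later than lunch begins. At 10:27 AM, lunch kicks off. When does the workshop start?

The workshop ends at 10:27 AM + 73 min = 11:40 AM.
The workshop starts at 11:40 AM − 65 min = 10:35 AM.

10:35 AM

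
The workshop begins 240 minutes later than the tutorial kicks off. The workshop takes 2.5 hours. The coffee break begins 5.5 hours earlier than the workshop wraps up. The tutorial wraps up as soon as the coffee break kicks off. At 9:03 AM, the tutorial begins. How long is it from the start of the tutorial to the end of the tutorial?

The workshop starts at 9:03 AM + 240 min = 1:03 PM.
The workshop ends at 1:03 PM + 150 min = 3:33 PM.
The coffee break starts at 3:33 PM − 330 min = 10:03 AM.
So the tutorial ends at 10:03 AM.
From 9:03 AM to 10:03 AM is 1 hour.

1 hour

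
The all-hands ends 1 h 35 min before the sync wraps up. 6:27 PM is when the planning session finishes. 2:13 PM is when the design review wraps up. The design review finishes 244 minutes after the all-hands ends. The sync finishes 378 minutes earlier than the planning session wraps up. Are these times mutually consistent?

No

The sync ends at 6:27 PM − 378 min = 12:09 PM.
The all-hands ends at 12:09 PM − 95 min = 10:34 AM.
The design review ends at 10:34 AM + 244 min = 2:38 PM.
But the design review is also said to end at 2:13 PM — a 25-minute conflict.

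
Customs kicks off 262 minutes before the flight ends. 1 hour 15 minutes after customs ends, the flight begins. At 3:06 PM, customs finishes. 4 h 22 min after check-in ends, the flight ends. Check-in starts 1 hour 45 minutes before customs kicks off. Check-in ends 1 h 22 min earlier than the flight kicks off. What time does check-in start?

The flight starts at 3:06 PM + 75 min = 4:21 PM.
Check-in ends at 4:21 PM − 82 min = 2:59 PM.
The flight ends at 2:59 PM + 262 min = 7:21 PM.
Customs starts at 7:21 PM − 262 min = 2:59 PM.
Check-in starts at 2:59 PM − 105 min = 1:14 PM.

1:14 PM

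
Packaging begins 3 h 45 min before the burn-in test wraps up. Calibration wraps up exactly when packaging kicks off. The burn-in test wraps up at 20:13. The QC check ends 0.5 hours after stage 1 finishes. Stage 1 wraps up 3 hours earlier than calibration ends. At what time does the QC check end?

Packaging starts at 20:13 − 225 min = 16:28.
So calibration ends at 16:28.
Stage 1 ends at 16:28 − 180 min = 13:28.
The QC check ends at 13:28 + 30 min = 13:58.

13:58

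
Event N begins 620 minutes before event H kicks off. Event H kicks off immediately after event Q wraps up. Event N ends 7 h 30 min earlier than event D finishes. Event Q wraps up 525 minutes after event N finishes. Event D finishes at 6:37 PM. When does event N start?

9:32 AM

Event N ends at 6:37 PM − 450 min = 11:07 AM.
Event Q ends at 11:07 AM + 525 min = 7:52 PM.
So event H starts at 7:52 PM.
Event N starts at 7:52 PM − 620 min = 9:32 AM.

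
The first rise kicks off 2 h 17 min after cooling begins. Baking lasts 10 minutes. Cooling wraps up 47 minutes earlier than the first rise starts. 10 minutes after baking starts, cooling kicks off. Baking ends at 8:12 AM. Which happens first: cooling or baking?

Baking starts at 8:12 AM − 10 min = 8:02 AM.
Cooling starts at 8:02 AM + 10 min = 8:12 AM.
Cooling starts at 8:12 AM and baking starts at 8:02 AM, so baking is first.

baking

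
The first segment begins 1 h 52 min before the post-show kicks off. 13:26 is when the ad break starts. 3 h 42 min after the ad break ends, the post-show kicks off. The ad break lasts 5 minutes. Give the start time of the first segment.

The ad break ends at 13:26 + 5 min = 13:31.
The post-show starts at 13:31 + 222 min = 17:13.
The first segment starts at 17:13 − 112 min = 15:21.

15:21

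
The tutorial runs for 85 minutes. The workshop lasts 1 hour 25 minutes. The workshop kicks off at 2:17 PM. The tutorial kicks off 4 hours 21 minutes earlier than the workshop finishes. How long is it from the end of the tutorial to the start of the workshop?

The workshop ends at 2:17 PM + 85 min = 3:42 PM.
The tutorial starts at 3:42 PM − 261 min = 11:21 AM.
The tutorial ends at 11:21 AM + 85 min = 12:46 PM.
From 12:46 PM to 2:17 PM is 91 minutes.

91 minutes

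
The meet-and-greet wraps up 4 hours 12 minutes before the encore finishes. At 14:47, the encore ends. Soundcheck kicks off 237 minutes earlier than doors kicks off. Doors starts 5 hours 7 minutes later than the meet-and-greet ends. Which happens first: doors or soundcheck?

The meet-and-greet ends at 14:47 − 252 min = 10:35.
Doors starts at 10:35 + 307 min = 15:42.
Soundcheck starts at 15:42 − 237 min = 11:45.
Doors starts at 15:42 and soundcheck starts at 11:45, so soundcheck is first.

soundcheck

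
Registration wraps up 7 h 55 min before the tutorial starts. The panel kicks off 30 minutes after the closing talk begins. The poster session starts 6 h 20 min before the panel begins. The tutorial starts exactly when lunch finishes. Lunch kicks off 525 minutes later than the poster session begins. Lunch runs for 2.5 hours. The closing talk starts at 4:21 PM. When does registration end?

1:51 PM

The panel starts at 4:21 PM + 30 min = 4:51 PM.
The poster session starts at 4:51 PM − 380 min = 10:31 AM.
Lunch starts at 10:31 AM + 525 min = 7:16 PM.
Lunch ends at 7:16 PM + 150 min = 9:46 PM.
So the tutorial starts at 9:46 PM.
Registration ends at 9:46 PM − 475 min = 1:51 PM.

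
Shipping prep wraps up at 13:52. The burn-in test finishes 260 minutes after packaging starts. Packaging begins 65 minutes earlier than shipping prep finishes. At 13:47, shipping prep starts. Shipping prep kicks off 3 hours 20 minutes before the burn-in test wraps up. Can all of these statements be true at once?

Packaging starts at 13:52 − 65 min = 12:47.
The burn-in test ends at 12:47 + 260 min = 17:07.
Shipping prep starts at 17:07 − 200 min = 13:47.
That matches the stated 13:47, so the schedule is consistent.

Yes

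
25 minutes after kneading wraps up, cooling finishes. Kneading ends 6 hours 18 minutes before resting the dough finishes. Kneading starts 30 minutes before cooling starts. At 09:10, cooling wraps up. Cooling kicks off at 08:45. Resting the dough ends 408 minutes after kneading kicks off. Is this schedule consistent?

Yes

Kneading starts at 08:45 − 30 min = 08:15.
Resting the dough ends at 08:15 + 408 min = 15:03.
Kneading ends at 15:03 − 378 min = 08:45.
Cooling ends at 08:45 + 25 min = 09:10.
That matches the stated 09:10, so the schedule is consistent.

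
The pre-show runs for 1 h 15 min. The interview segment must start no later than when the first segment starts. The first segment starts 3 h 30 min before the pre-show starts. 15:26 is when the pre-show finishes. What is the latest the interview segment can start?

The pre-show starts at 15:26 − 75 min = 14:11.
The first segment starts at 14:11 − 210 min = 10:41.
The interview segment is bounded by the first segment, so the latest it can start is 10:41.

10:41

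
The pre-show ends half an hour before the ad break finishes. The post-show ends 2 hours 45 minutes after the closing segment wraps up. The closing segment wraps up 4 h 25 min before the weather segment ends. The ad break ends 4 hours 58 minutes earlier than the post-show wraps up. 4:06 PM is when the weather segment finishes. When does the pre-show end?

The closing segment ends at 4:06 PM − 265 min = 11:41 AM.
The post-show ends at 11:41 AM + 165 min = 2:26 PM.
The ad break ends at 2:26 PM − 298 min = 9:28 AM.
The pre-show ends at 9:28 AM − 30 min = 8:58 AM.

8:58 AM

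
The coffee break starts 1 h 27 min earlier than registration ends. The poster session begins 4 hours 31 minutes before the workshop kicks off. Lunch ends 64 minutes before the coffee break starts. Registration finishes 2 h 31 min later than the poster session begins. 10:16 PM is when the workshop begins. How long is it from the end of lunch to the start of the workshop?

271 minutes

The poster session starts at 10:16 PM − 271 min = 5:45 PM.
Registration ends at 5:45 PM + 151 min = 8:16 PM.
The coffee break starts at 8:16 PM − 87 min = 6:49 PM.
Lunch ends at 6:49 PM − 64 min = 5:45 PM.
From 5:45 PM to 10:16 PM is 271 minutes.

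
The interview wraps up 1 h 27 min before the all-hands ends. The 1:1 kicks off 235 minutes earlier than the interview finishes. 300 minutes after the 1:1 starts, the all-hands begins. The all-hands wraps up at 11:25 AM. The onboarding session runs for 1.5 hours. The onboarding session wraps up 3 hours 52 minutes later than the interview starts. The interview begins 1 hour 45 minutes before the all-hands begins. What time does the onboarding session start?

The interview ends at 11:25 AM − 87 min = 9:58 AM.
The 1:1 starts at 9:58 AM − 235 min = 6:03 AM.
The all-hands starts at 6:03 AM + 300 min = 11:03 AM.
The interview starts at 11:03 AM − 105 min = 9:18 AM.
The onboarding session ends at 9:18 AM + 232 min = 1:10 PM.
The onboarding session starts at 1:10 PM − 90 min = 11:40 AM.

11:40 AM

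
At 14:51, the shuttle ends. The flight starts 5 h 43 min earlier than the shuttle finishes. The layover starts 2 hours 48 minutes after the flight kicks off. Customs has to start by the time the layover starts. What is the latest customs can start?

11:56

The flight starts at 14:51 − 343 min = 09:08.
The layover starts at 09:08 + 168 min = 11:56.
Customs is bounded by the layover, so the latest it can start is 11:56.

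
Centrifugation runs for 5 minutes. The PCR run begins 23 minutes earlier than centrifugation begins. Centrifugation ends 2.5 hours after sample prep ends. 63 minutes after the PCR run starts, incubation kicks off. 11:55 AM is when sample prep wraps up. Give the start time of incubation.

3:00 PM

Centrifugation ends at 11:55 AM + 150 min = 2:25 PM.
Centrifugation starts at 2:25 PM − 5 min = 2:20 PM.
The PCR run starts at 2:20 PM − 23 min = 1:57 PM.
Incubation starts at 1:57 PM + 63 min = 3:00 PM.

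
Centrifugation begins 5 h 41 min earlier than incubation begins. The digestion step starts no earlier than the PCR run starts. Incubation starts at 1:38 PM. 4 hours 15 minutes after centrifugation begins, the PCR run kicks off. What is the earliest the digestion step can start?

12:12 PM

Centrifugation starts at 1:38 PM − 341 min = 7:57 AM.
The PCR run starts at 7:57 AM + 255 min = 12:12 PM.
The digestion step is bounded by the PCR run, so the earliest it can start is 12:12 PM.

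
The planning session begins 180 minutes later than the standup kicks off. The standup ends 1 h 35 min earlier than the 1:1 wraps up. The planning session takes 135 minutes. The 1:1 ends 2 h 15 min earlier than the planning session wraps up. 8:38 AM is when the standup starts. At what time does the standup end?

The planning session starts at 8:38 AM + 180 min = 11:38 AM.
The planning session ends at 11:38 AM + 135 min = 1:53 PM.
The 1:1 ends at 1:53 PM − 135 min = 11:38 AM.
The standup ends at 11:38 AM − 95 min = 10:03 AM.

10:03 AM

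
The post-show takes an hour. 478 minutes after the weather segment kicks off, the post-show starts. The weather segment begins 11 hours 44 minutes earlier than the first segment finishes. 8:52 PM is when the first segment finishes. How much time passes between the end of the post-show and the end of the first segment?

The weather segment starts at 8:52 PM − 704 min = 9:08 AM.
The post-show starts at 9:08 AM + 478 min = 5:06 PM.
The post-show ends at 5:06 PM + 60 min = 6:06 PM.
From 6:06 PM to 8:52 PM is 2 h 46 min.

2 h 46 min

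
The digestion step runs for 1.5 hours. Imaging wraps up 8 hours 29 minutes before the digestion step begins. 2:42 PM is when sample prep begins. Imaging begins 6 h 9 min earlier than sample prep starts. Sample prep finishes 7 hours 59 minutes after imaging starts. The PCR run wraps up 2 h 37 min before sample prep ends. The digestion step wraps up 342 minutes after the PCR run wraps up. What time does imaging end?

9:38 AM

Imaging starts at 2:42 PM − 369 min = 8:33 AM.
Sample prep ends at 8:33 AM + 479 min = 4:32 PM.
The PCR run ends at 4:32 PM − 157 min = 1:55 PM.
The digestion step ends at 1:55 PM + 342 min = 7:37 PM.
The digestion step starts at 7:37 PM − 90 min = 6:07 PM.
Imaging ends at 6:07 PM − 509 min = 9:38 AM.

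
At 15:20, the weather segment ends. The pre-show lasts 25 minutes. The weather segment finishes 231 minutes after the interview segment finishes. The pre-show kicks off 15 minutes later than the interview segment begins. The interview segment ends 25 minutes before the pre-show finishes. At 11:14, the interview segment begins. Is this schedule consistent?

Yes

The pre-show starts at 11:14 + 15 min = 11:29.
The pre-show ends at 11:29 + 25 min = 11:54.
The interview segment ends at 11:54 − 25 min = 11:29.
The weather segment ends at 11:29 + 231 min = 15:20.
That matches the stated 15:20, so the schedule is consistent.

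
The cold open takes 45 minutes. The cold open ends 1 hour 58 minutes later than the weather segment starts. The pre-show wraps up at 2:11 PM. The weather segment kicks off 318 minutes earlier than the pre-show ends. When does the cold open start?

The weather segment starts at 2:11 PM − 318 min = 8:53 AM.
The cold open ends at 8:53 AM + 118 min = 10:51 AM.
The cold open starts at 10:51 AM − 45 min = 10:06 AM.

10:06 AM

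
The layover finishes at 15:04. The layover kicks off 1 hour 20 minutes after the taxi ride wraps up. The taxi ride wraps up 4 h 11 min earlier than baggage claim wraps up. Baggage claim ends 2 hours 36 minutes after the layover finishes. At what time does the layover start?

14:49

Baggage claim ends at 15:04 + 156 min = 17:40.
The taxi ride ends at 17:40 − 251 min = 13:29.
The layover starts at 13:29 + 80 min = 14:49.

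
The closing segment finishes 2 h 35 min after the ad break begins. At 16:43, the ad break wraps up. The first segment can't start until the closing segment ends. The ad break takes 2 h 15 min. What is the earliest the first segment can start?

The ad break starts at 16:43 − 135 min = 14:28.
The closing segment ends at 14:28 + 155 min = 17:03.
The first segment is bounded by the closing segment, so the earliest it can start is 17:03.

17:03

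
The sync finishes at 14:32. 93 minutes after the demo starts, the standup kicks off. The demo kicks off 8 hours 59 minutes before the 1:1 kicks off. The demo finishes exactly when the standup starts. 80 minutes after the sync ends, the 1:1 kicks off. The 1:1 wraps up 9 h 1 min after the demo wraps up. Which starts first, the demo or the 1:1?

The 1:1 starts at 14:32 + 80 min = 15:52.
The demo starts at 15:52 − 539 min = 06:53.
The demo starts at 06:53 and the 1:1 starts at 15:52, so the demo is first.

the demo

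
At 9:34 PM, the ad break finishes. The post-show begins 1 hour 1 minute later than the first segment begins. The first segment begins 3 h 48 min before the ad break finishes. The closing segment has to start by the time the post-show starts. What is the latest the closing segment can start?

The first segment starts at 9:34 PM − 228 min = 5:46 PM.
The post-show starts at 5:46 PM + 61 min = 6:47 PM.
The closing segment is bounded by the post-show, so the latest it can start is 6:47 PM.

6:47 PM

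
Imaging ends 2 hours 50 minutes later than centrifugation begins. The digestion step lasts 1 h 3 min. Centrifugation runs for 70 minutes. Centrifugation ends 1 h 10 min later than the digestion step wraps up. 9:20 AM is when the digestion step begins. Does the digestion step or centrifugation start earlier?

the digestion step

The digestion step ends at 9:20 AM + 63 min = 10:23 AM.
Centrifugation ends at 10:23 AM + 70 min = 11:33 AM.
Centrifugation starts at 11:33 AM − 70 min = 10:23 AM.
The digestion step starts at 9:20 AM and centrifugation starts at 10:23 AM, so the digestion step is first.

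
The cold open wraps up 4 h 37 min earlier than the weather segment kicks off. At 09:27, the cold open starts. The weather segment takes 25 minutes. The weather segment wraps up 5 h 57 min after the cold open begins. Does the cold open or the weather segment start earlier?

the cold open

The weather segment ends at 09:27 + 357 min = 15:24.
The weather segment starts at 15:24 − 25 min = 14:59.
The cold open starts at 09:27 and the weather segment starts at 14:59, so the cold open is first.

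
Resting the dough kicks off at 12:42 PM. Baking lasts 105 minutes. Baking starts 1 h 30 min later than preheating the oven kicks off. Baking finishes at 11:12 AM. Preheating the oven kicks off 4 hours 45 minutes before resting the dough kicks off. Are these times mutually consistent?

Yes

Preheating the oven starts at 12:42 PM − 285 min = 7:57 AM.
Baking starts at 7:57 AM + 90 min = 9:27 AM.
Baking ends at 9:27 AM + 105 min = 11:12 AM.
That matches the stated 11:12 AM, so the schedule is consistent.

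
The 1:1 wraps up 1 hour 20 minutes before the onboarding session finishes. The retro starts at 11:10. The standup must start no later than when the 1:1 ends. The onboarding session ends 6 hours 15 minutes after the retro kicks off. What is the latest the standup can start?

The onboarding session ends at 11:10 + 375 min = 17:25.
The 1:1 ends at 17:25 − 80 min = 16:05.
The standup is bounded by the 1:1, so the latest it can start is 16:05.

16:05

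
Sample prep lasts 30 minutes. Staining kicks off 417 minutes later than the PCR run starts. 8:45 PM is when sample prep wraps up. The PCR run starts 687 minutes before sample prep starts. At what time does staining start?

3:45 PM

Sample prep starts at 8:45 PM − 30 min = 8:15 PM.
The PCR run starts at 8:15 PM − 687 min = 8:48 AM.
Staining starts at 8:48 AM + 417 min = 3:45 PM.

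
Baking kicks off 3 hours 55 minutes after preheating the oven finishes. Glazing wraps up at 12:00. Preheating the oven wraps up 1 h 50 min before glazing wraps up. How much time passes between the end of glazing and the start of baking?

2 hours 5 minutes

Preheating the oven ends at 12:00 − 110 min = 10:10.
Baking starts at 10:10 + 235 min = 14:05.
From 12:00 to 14:05 is 2 hours 5 minutes.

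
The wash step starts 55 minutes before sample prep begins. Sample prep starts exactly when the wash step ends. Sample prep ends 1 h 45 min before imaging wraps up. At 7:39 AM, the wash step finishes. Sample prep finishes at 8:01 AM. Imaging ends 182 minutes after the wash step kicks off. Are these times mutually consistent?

Sample prep starts at 7:39 AM.
The wash step starts at 7:39 AM − 55 min = 6:44 AM.
Imaging ends at 6:44 AM + 182 min = 9:46 AM.
Sample prep ends at 9:46 AM − 105 min = 8:01 AM.
That matches the stated 8:01 AM, so the schedule is consistent.

Yes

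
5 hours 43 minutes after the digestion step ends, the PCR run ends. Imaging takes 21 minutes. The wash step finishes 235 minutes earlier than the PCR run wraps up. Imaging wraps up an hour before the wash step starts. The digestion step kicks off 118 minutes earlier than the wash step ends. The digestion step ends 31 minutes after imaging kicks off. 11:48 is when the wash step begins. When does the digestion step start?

Imaging ends at 11:48 − 60 min = 10:48.
Imaging starts at 10:48 − 21 min = 10:27.
The digestion step ends at 10:27 + 31 min = 10:58.
The PCR run ends at 10:58 + 343 min = 16:41.
The wash step ends at 16:41 − 235 min = 12:46.
The digestion step starts at 12:46 − 118 min = 10:48.

10:48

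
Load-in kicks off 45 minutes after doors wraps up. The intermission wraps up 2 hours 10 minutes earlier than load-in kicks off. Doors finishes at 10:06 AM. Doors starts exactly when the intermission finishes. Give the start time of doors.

8:41 AM

Load-in starts at 10:06 AM + 45 min = 10:51 AM.
The intermission ends at 10:51 AM − 130 min = 8:41 AM.
So doors starts at 8:41 AM.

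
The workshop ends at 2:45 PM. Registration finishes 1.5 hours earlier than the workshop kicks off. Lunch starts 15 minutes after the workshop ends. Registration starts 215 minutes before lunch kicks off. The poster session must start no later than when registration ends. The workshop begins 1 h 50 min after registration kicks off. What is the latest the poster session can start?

11:45 AM

Lunch starts at 2:45 PM + 15 min = 3:00 PM.
Registration starts at 3:00 PM − 215 min = 11:25 AM.
The workshop starts at 11:25 AM + 110 min = 1:15 PM.
Registration ends at 1:15 PM − 90 min = 11:45 AM.
The poster session is bounded by registration, so the latest it can start is 11:45 AM.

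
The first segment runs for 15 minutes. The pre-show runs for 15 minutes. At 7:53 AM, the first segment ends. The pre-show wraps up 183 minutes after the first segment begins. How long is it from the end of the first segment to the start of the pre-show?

153 minutes

The first segment starts at 7:53 AM − 15 min = 7:38 AM.
The pre-show ends at 7:38 AM + 183 min = 10:41 AM.
The pre-show starts at 10:41 AM − 15 min = 10:26 AM.
From 7:53 AM to 10:26 AM is 153 minutes.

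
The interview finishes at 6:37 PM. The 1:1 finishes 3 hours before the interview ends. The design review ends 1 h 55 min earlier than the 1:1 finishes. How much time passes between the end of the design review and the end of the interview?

4 h 55 min

The 1:1 ends at 6:37 PM − 180 min = 3:37 PM.
The design review ends at 3:37 PM − 115 min = 1:42 PM.
From 1:42 PM to 6:37 PM is 4 h 55 min.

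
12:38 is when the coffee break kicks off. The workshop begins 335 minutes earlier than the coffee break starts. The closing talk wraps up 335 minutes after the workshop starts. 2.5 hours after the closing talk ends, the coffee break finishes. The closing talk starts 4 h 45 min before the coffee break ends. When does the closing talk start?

The workshop starts at 12:38 − 335 min = 07:03.
The closing talk ends at 07:03 + 335 min = 12:38.
The coffee break ends at 12:38 + 150 min = 15:08.
The closing talk starts at 15:08 − 285 min = 10:23.

10:23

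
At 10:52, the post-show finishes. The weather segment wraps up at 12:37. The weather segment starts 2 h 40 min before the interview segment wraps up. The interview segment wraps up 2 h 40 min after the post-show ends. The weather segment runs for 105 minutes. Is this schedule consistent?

Yes

The interview segment ends at 10:52 + 160 min = 13:32.
The weather segment starts at 13:32 − 160 min = 10:52.
The weather segment ends at 10:52 + 105 min = 12:37.
That matches the stated 12:37, so the schedule is consistent.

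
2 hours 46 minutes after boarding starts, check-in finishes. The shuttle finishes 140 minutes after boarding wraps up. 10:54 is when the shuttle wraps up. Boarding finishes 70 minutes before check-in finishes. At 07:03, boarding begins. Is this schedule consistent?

Check-in ends at 07:03 + 166 min = 09:49.
Boarding ends at 09:49 − 70 min = 08:39.
The shuttle ends at 08:39 + 140 min = 10:59.
But the shuttle is also said to end at 10:54 — a 5-minute conflict.

No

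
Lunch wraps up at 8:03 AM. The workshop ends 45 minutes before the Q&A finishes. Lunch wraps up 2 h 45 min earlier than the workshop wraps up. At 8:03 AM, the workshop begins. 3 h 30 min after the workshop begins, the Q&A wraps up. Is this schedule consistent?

Yes

The Q&A ends at 8:03 AM + 210 min = 11:33 AM.
The workshop ends at 11:33 AM − 45 min = 10:48 AM.
Lunch ends at 10:48 AM − 165 min = 8:03 AM.
That matches the stated 8:03 AM, so the schedule is consistent.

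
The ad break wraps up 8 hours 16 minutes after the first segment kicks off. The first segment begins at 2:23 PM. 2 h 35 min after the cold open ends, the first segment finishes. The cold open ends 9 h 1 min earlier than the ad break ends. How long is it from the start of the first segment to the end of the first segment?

1 h 50 min

The ad break ends at 2:23 PM + 496 min = 10:39 PM.
The cold open ends at 10:39 PM − 541 min = 1:38 PM.
The first segment ends at 1:38 PM + 155 min = 4:13 PM.
From 2:23 PM to 4:13 PM is 1 h 50 min.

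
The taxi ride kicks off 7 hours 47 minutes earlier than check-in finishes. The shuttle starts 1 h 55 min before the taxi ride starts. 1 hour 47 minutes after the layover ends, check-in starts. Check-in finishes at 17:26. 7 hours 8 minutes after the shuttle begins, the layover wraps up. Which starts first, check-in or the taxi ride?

the taxi ride

The taxi ride starts at 17:26 − 467 min = 09:39.
The shuttle starts at 09:39 − 115 min = 07:44.
The layover ends at 07:44 + 428 min = 14:52.
Check-in starts at 14:52 + 107 min = 16:39.
Check-in starts at 16:39 and the taxi ride starts at 09:39, so the taxi ride is first.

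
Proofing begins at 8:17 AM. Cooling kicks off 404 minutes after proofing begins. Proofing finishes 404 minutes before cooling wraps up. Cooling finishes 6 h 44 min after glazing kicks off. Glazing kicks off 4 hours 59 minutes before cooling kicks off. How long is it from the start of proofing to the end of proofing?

105 minutes

Cooling starts at 8:17 AM + 404 min = 3:01 PM.
Glazing starts at 3:01 PM − 299 min = 10:02 AM.
Cooling ends at 10:02 AM + 404 min = 4:46 PM.
Proofing ends at 4:46 PM − 404 min = 10:02 AM.
From 8:17 AM to 10:02 AM is 105 minutes.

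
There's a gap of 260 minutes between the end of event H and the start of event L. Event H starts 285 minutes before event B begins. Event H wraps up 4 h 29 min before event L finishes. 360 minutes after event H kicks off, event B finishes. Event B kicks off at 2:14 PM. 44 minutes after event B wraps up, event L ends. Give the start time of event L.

4:04 PM

Event H starts at 2:14 PM − 285 min = 9:29 AM.
Event B ends at 9:29 AM + 360 min = 3:29 PM.
Event L ends at 3:29 PM + 44 min = 4:13 PM.
Event H ends at 4:13 PM − 269 min = 11:44 AM.
Event L starts at 11:44 AM + 260 min = 4:04 PM.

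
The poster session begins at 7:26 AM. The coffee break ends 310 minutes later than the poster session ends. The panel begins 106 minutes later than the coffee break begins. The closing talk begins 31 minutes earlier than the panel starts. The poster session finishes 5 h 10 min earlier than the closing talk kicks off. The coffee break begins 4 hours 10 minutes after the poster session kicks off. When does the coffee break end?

12:51 PM

The coffee break starts at 7:26 AM + 250 min = 11:36 AM.
The panel starts at 11:36 AM + 106 min = 1:22 PM.
The closing talk starts at 1:22 PM − 31 min = 12:51 PM.
The poster session ends at 12:51 PM − 310 min = 7:41 AM.
The coffee break ends at 7:41 AM + 310 min = 12:51 PM.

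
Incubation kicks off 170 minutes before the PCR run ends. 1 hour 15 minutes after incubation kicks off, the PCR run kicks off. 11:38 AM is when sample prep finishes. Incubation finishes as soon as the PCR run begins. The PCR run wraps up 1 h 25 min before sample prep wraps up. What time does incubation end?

8:38 AM

The PCR run ends at 11:38 AM − 85 min = 10:13 AM.
Incubation starts at 10:13 AM − 170 min = 7:23 AM.
The PCR run starts at 7:23 AM + 75 min = 8:38 AM.
So incubation ends at 8:38 AM.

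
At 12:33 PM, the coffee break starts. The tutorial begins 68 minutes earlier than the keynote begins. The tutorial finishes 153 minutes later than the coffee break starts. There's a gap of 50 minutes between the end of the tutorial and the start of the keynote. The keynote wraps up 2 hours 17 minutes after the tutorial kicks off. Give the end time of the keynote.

The tutorial ends at 12:33 PM + 153 min = 3:06 PM.
The keynote starts at 3:06 PM + 50 min = 3:56 PM.
The tutorial starts at 3:56 PM − 68 min = 2:48 PM.
The keynote ends at 2:48 PM + 137 min = 5:05 PM.

5:05 PM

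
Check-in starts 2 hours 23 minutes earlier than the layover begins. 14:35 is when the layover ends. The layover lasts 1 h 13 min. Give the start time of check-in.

The layover starts at 14:35 − 73 min = 13:22.
Check-in starts at 13:22 − 143 min = 10:59.

10:59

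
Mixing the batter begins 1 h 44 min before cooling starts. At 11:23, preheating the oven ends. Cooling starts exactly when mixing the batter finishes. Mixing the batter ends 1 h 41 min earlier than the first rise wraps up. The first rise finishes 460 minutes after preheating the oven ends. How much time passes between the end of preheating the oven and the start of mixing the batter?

255 minutes

The first rise ends at 11:23 + 460 min = 19:03.
Mixing the batter ends at 19:03 − 101 min = 17:22.
So cooling starts at 17:22.
Mixing the batter starts at 17:22 − 104 min = 15:38.
From 11:23 to 15:38 is 255 minutes.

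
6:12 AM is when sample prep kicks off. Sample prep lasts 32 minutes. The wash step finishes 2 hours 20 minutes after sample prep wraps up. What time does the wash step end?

9:04 AM

Sample prep ends at 6:12 AM + 32 min = 6:44 AM.
The wash step ends at 6:44 AM + 140 min = 9:04 AM.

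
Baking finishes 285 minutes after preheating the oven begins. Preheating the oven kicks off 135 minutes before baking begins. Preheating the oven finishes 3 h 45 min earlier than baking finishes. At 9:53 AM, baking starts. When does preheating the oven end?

Preheating the oven starts at 9:53 AM − 135 min = 7:38 AM.
Baking ends at 7:38 AM + 285 min = 12:23 PM.
Preheating the oven ends at 12:23 PM − 225 min = 8:38 AM.

8:38 AM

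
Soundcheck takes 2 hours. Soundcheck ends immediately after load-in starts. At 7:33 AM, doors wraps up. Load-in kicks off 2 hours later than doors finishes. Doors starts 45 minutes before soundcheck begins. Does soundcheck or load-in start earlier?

Load-in starts at 7:33 AM + 120 min = 9:33 AM.
So soundcheck ends at 9:33 AM.
Soundcheck starts at 9:33 AM − 120 min = 7:33 AM.
Soundcheck starts at 7:33 AM and load-in starts at 9:33 AM, so soundcheck is first.

soundcheck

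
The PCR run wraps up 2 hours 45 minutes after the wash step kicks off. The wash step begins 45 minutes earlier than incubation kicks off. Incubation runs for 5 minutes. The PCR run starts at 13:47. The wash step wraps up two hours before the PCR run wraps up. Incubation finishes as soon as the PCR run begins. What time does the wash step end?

13:42

Incubation ends at 13:47.
Incubation starts at 13:47 − 5 min = 13:42.
The wash step starts at 13:42 − 45 min = 12:57.
The PCR run ends at 12:57 + 165 min = 15:42.
The wash step ends at 15:42 − 120 min = 13:42.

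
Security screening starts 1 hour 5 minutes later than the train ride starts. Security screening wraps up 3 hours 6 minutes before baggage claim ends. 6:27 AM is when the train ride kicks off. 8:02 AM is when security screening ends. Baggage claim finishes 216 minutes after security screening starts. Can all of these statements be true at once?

Yes

Security screening starts at 6:27 AM + 65 min = 7:32 AM.
Baggage claim ends at 7:32 AM + 216 min = 11:08 AM.
Security screening ends at 11:08 AM − 186 min = 8:02 AM.
That matches the stated 8:02 AM, so the schedule is consistent.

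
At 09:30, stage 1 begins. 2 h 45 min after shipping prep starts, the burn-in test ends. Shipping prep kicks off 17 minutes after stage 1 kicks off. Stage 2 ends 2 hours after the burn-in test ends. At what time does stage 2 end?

14:32

Shipping prep starts at 09:30 + 17 min = 09:47.
The burn-in test ends at 09:47 + 165 min = 12:32.
Stage 2 ends at 12:32 + 120 min = 14:32.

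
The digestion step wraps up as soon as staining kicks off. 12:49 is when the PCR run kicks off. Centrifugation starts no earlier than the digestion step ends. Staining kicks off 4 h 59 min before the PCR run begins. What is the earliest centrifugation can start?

Staining starts at 12:49 − 299 min = 07:50.
So the digestion step ends at 07:50.
Centrifugation is bounded by the digestion step, so the earliest it can start is 07:50.

07:50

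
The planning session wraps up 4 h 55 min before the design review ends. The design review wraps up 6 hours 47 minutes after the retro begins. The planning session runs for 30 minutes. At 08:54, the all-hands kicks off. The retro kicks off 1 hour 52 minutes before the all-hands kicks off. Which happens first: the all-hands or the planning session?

the planning session

The retro starts at 08:54 − 112 min = 07:02.
The design review ends at 07:02 + 407 min = 13:49.
The planning session ends at 13:49 − 295 min = 08:54.
The planning session starts at 08:54 − 30 min = 08:24.
The all-hands starts at 08:54 and the planning session starts at 08:24, so the planning session is first.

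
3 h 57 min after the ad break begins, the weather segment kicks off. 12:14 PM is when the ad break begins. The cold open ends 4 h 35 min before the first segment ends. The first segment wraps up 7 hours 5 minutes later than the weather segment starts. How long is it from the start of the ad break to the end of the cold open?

The weather segment starts at 12:14 PM + 237 min = 4:11 PM.
The first segment ends at 4:11 PM + 425 min = 11:16 PM.
The cold open ends at 11:16 PM − 275 min = 6:41 PM.
From 12:14 PM to 6:41 PM is 6 h 27 min.

6 h 27 min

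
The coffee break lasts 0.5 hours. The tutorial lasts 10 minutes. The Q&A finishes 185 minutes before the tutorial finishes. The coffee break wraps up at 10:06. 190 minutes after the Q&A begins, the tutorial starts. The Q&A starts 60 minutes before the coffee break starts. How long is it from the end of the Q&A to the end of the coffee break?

1 hour 15 minutes

The coffee break starts at 10:06 − 30 min = 09:36.
The Q&A starts at 09:36 − 60 min = 08:36.
The tutorial starts at 08:36 + 190 min = 11:46.
The tutorial ends at 11:46 + 10 min = 11:56.
The Q&A ends at 11:56 − 185 min = 08:51.
From 08:51 to 10:06 is 1 hour 15 minutes.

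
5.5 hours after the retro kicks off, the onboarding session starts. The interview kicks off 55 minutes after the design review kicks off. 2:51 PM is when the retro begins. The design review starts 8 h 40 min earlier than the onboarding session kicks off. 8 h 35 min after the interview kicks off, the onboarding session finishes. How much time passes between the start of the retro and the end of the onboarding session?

6 hours 20 minutes

The onboarding session starts at 2:51 PM + 330 min = 8:21 PM.
The design review starts at 8:21 PM − 520 min = 11:41 AM.
The interview starts at 11:41 AM + 55 min = 12:36 PM.
The onboarding session ends at 12:36 PM + 515 min = 9:11 PM.
From 2:51 PM to 9:11 PM is 6 hours 20 minutes.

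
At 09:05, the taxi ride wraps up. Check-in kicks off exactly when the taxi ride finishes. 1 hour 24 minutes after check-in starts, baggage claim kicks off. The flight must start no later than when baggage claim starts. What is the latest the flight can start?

Check-in starts at 09:05.
Baggage claim starts at 09:05 + 84 min = 10:29.
The flight is bounded by baggage claim, so the latest it can start is 10:29.

10:29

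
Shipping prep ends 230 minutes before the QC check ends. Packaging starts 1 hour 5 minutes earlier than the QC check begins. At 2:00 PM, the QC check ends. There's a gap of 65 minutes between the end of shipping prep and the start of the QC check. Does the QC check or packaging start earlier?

Shipping prep ends at 2:00 PM − 230 min = 10:10 AM.
The QC check starts at 10:10 AM + 65 min = 11:15 AM.
Packaging starts at 11:15 AM − 65 min = 10:10 AM.
The QC check starts at 11:15 AM and packaging starts at 10:10 AM, so packaging is first.

packaging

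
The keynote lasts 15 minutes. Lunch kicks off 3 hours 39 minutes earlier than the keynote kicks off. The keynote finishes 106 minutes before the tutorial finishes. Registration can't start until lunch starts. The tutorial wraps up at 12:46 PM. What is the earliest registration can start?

7:06 AM

The keynote ends at 12:46 PM − 106 min = 11:00 AM.
The keynote starts at 11:00 AM − 15 min = 10:45 AM.
Lunch starts at 10:45 AM − 219 min = 7:06 AM.
Registration is bounded by lunch, so the earliest it can start is 7:06 AM.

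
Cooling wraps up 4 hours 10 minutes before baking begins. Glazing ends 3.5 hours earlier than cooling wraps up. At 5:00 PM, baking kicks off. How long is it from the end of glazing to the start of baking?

Cooling ends at 5:00 PM − 250 min = 12:50 PM.
Glazing ends at 12:50 PM − 210 min = 9:20 AM.
From 9:20 AM to 5:00 PM is 460 minutes.

460 minutes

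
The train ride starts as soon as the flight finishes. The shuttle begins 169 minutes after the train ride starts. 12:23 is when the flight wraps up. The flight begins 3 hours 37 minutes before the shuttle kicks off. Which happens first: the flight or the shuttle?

the flight

The train ride starts at 12:23.
The shuttle starts at 12:23 + 169 min = 15:12.
The flight starts at 15:12 − 217 min = 11:35.
The flight starts at 11:35 and the shuttle starts at 15:12, so the flight is first.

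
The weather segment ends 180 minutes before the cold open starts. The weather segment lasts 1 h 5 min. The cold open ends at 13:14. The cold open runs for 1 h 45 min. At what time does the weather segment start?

The cold open starts at 13:14 − 105 min = 11:29.
The weather segment ends at 11:29 − 180 min = 08:29.
The weather segment starts at 08:29 − 65 min = 07:24.

07:24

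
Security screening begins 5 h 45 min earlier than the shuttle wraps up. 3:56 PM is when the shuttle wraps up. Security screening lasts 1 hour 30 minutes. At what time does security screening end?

Security screening starts at 3:56 PM − 345 min = 10:11 AM.
Security screening ends at 10:11 AM + 90 min = 11:41 AM.

11:41 AM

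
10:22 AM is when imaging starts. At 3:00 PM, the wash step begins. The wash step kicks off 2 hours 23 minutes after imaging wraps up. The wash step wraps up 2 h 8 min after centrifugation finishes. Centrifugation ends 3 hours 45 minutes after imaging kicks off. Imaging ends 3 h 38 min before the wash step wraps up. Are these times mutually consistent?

Yes

Centrifugation ends at 10:22 AM + 225 min = 2:07 PM.
The wash step ends at 2:07 PM + 128 min = 4:15 PM.
Imaging ends at 4:15 PM − 218 min = 12:37 PM.
The wash step starts at 12:37 PM + 143 min = 3:00 PM.
That matches the stated 3:00 PM, so the schedule is consistent.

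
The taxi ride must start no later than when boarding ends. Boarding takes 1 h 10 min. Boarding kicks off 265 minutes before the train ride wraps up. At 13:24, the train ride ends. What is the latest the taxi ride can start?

Boarding starts at 13:24 − 265 min = 08:59.
Boarding ends at 08:59 + 70 min = 10:09.
The taxi ride is bounded by boarding, so the latest it can start is 10:09.

10:09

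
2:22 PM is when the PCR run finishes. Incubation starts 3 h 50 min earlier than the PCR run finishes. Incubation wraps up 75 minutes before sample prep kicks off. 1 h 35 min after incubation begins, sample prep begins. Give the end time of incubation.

10:52 AM

Incubation starts at 2:22 PM − 230 min = 10:32 AM.
Sample prep starts at 10:32 AM + 95 min = 12:07 PM.
Incubation ends at 12:07 PM − 75 min = 10:52 AM.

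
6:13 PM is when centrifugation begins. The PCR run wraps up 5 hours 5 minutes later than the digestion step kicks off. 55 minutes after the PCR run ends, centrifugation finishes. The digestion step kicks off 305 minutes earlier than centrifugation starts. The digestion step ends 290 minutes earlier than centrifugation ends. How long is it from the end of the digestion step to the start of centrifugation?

3 hours 55 minutes

The digestion step starts at 6:13 PM − 305 min = 1:08 PM.
The PCR run ends at 1:08 PM + 305 min = 6:13 PM.
Centrifugation ends at 6:13 PM + 55 min = 7:08 PM.
The digestion step ends at 7:08 PM − 290 min = 2:18 PM.
From 2:18 PM to 6:13 PM is 3 hours 55 minutes.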